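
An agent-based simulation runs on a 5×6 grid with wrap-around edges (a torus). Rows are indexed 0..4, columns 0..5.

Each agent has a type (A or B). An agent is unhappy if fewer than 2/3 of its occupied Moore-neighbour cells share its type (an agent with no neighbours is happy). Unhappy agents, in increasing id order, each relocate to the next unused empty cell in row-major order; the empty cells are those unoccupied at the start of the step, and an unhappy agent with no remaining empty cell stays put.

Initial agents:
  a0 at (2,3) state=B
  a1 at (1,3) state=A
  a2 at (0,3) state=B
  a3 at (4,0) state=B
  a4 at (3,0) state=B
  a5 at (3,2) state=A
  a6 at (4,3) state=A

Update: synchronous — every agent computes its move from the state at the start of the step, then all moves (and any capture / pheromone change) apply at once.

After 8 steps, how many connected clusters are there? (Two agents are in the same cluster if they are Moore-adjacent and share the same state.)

3

t=1: a0@(0,0):B a1@(0,1):A a2@(0,2):B a3@(4,0):B a4@(3,0):B a5@(0,4):A a6@(0,5):A
t=2: a0@(0,3):B a1@(1,0):A a2@(1,1):B a3@(1,2):B a4@(3,0):B a5@(0,4):A a6@(1,3):A
t=3: a0@(0,0):B a1@(0,1):A a2@(0,2):B a3@(1,2):B a4@(3,0):B a5@(0,5):A a6@(1,4):A
t=4: a0@(0,3):B a1@(0,4):A a2@(1,0):B a3@(1,1):B a4@(3,0):B a5@(1,3):A a6@(1,4):A
t=5: a0@(0,0):B a1@(0,4):A a2@(1,0):B a3@(1,1):B a4@(3,0):B a5@(1,3):A a6@(1,4):A
t=6: (unchanged — steady state)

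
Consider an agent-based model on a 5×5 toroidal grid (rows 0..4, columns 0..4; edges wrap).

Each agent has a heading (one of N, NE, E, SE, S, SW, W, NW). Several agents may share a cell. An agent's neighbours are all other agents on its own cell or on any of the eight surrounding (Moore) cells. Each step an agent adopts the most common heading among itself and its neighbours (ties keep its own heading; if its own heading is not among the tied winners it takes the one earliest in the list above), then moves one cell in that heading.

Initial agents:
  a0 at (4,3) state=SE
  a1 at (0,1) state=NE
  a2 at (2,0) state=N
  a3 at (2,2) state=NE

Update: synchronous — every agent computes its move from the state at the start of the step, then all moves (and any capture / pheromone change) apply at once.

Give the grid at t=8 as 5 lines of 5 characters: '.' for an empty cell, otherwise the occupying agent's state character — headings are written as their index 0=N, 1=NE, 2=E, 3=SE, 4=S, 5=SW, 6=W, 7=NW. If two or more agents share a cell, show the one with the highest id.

.....
.....
.3..1
.....
1....

t=1: a0@(0,4):SE a1@(4,2):NE a2@(1,0):N a3@(1,3):NE
t=2: a0@(1,0):SE a1@(3,3):NE a2@(0,0):N a3@(0,4):NE
t=3: a0@(2,1):SE a1@(2,4):NE a2@(4,0):N a3@(4,0):NE
t=4: a0@(3,2):SE a1@(1,0):NE a2@(3,0):N a3@(3,1):NE
t=5: a0@(4,3):SE a1@(0,1):NE a2@(2,0):N a3@(2,2):NE
t=6: a0@(0,4):SE a1@(4,2):NE a2@(1,0):N a3@(1,3):NE
t=7: a0@(1,0):SE a1@(3,3):NE a2@(0,0):N a3@(0,4):NE
t=8: a0@(2,1):SE a1@(2,4):NE a2@(4,0):N a3@(4,0):NE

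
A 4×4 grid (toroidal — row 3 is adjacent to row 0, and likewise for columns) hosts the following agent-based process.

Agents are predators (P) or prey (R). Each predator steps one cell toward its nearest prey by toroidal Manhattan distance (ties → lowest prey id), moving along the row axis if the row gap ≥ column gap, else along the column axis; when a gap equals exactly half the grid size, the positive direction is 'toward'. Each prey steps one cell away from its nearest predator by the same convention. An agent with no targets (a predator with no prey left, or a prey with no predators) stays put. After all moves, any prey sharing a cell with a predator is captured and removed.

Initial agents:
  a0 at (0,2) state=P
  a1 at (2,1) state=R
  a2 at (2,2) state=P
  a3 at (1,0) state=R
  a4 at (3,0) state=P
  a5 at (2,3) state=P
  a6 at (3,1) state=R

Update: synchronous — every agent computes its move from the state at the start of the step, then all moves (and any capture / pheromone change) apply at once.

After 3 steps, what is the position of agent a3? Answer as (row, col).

(2, 0)

t=1: a0@(3,2):P a2@(2,1):P a3@(0,0):R a4@(3,1):P a5@(2,0):P
t=2: a0@(3,3):P a2@(3,1):P a3@(1,0):R a4@(0,1):P a5@(3,0):P
t=3: a0@(0,3):P a2@(0,1):P a3@(2,0):R a4@(1,1):P a5@(0,0):P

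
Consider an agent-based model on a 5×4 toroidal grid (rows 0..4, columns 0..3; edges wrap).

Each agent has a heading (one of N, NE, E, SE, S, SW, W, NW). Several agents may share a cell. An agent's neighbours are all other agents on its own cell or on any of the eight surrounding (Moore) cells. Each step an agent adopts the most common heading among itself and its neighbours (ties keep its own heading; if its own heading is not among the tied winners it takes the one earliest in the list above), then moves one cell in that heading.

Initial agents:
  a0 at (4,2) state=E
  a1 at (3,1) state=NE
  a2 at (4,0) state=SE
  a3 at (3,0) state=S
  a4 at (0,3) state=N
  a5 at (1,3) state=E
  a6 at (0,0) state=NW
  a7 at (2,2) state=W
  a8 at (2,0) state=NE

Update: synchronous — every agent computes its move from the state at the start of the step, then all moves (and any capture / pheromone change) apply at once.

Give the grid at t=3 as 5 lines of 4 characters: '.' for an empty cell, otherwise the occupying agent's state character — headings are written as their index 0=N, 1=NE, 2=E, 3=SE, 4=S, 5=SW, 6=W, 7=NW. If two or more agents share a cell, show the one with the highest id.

1.21
..2.
....
....
.2.1

t=1: a0@(4,3):E a1@(2,2):NE a2@(0,1):SE a3@(2,1):NE a4@(0,0):E a5@(1,0):E a6@(4,3):NW a7@(2,1):W a8@(1,1):NE
t=2: a0@(4,0):E a1@(1,3):NE a2@(0,2):E a3@(1,2):NE a4@(0,1):E a5@(1,1):E a6@(4,0):E a7@(1,2):NE a8@(0,2):NE
t=3: a0@(4,1):E a1@(0,0):NE a2@(4,3):NE a3@(0,3):NE a4@(0,2):E a5@(1,2):E a6@(4,1):E a7@(0,3):NE a8@(4,3):NE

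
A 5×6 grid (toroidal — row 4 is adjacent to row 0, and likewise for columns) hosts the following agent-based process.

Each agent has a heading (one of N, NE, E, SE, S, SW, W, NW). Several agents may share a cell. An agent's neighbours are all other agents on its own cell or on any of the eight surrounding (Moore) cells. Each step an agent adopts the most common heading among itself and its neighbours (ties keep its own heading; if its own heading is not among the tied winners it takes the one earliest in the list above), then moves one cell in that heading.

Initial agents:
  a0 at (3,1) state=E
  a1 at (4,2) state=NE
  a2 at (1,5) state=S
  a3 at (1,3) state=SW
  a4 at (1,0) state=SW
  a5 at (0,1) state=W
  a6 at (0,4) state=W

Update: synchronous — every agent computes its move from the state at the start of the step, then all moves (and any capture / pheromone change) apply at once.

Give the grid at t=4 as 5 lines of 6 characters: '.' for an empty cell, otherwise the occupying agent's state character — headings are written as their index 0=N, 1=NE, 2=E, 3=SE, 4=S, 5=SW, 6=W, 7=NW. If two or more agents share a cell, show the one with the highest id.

t=1: a0@(3,2):E a1@(3,3):NE a2@(2,5):S a3@(2,2):SW a4@(2,5):SW a5@(0,0):W a6@(0,3):W
t=2: a0@(3,3):E a1@(2,4):NE a2@(3,5):S a3@(3,1):SW a4@(3,4):SW a5@(0,5):W a6@(0,2):W
t=3: a0@(3,4):E a1@(1,5):NE a2@(4,5):S a3@(4,0):SW a4@(4,3):SW a5@(0,4):W a6@(0,1):W
t=4: a0@(3,5):E a1@(0,0):NE a2@(0,5):S a3@(0,5):SW a4@(0,2):SW a5@(0,3):W a6@(0,0):W

6.56.5
......
......
.....2
......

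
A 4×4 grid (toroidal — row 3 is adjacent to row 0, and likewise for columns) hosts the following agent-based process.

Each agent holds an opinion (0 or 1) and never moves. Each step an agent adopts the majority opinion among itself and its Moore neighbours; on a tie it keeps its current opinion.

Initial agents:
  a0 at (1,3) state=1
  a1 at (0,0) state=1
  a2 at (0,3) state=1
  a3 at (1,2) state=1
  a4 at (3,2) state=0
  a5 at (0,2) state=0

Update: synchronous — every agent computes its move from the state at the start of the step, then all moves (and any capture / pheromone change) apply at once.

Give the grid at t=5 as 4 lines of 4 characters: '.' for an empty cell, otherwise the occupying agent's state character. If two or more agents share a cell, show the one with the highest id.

1.11
..11
....
..1.

t=1: a0@(1,3):1 a1@(0,0):1 a2@(0,3):1 a3@(1,2):1 a4@(3,2):0 a5@(0,2):1
t=2: a0@(1,3):1 a1@(0,0):1 a2@(0,3):1 a3@(1,2):1 a4@(3,2):1 a5@(0,2):1
t=3: (unchanged — steady state)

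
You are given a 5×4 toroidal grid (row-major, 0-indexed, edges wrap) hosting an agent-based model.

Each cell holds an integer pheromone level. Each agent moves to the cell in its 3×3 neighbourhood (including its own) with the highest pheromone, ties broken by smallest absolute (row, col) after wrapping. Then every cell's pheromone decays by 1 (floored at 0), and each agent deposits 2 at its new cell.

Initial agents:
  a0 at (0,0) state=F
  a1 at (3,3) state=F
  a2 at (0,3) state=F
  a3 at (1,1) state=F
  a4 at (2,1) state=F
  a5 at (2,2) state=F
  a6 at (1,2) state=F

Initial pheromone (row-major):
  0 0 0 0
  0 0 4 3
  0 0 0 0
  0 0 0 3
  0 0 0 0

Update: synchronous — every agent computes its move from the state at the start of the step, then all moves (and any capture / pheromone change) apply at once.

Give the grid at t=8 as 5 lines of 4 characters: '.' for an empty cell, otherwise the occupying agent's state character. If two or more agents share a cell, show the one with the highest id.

....
..F.
....
...F
....

t=1: a0@(1,3) a1@(3,3) a2@(1,2) a3@(1,2) a4@(1,2) a5@(1,2) a6@(1,2) | pheromone: 0 0 0 0 / 0 0 13 4 / 0 0 0 0 / 0 0 0 4 / 0 0 0 0
t=2: a0@(1,2) a1@(3,3) a2@(1,2) a3@(1,2) a4@(1,2) a5@(1,2) a6@(1,2) | pheromone: 0 0 0 0 / 0 0 24 3 / 0 0 0 0 / 0 0 0 5 / 0 0 0 0
t=3: a0@(1,2) a1@(3,3) a2@(1,2) a3@(1,2) a4@(1,2) a5@(1,2) a6@(1,2) | pheromone: 0 0 0 0 / 0 0 35 2 / 0 0 0 0 / 0 0 0 6 / 0 0 0 0
t=4: a0@(1,2) a1@(3,3) a2@(1,2) a3@(1,2) a4@(1,2) a5@(1,2) a6@(1,2) | pheromone: 0 0 0 0 / 0 0 46 1 / 0 0 0 0 / 0 0 0 7 / 0 0 0 0
t=5: a0@(1,2) a1@(3,3) a2@(1,2) a3@(1,2) a4@(1,2) a5@(1,2) a6@(1,2) | pheromone: 0 0 0 0 / 0 0 57 0 / 0 0 0 0 / 0 0 0 8 / 0 0 0 0
t=6: a0@(1,2) a1@(3,3) a2@(1,2) a3@(1,2) a4@(1,2) a5@(1,2) a6@(1,2) | pheromone: 0 0 0 0 / 0 0 68 0 / 0 0 0 0 / 0 0 0 9 / 0 0 0 0
t=7: a0@(1,2) a1@(3,3) a2@(1,2) a3@(1,2) a4@(1,2) a5@(1,2) a6@(1,2) | pheromone: 0 0 0 0 / 0 0 79 0 / 0 0 0 0 / 0 0 0 10 / 0 0 0 0
t=8: a0@(1,2) a1@(3,3) a2@(1,2) a3@(1,2) a4@(1,2) a5@(1,2) a6@(1,2) | pheromone: 0 0 0 0 / 0 0 90 0 / 0 0 0 0 / 0 0 0 11 / 0 0 0 0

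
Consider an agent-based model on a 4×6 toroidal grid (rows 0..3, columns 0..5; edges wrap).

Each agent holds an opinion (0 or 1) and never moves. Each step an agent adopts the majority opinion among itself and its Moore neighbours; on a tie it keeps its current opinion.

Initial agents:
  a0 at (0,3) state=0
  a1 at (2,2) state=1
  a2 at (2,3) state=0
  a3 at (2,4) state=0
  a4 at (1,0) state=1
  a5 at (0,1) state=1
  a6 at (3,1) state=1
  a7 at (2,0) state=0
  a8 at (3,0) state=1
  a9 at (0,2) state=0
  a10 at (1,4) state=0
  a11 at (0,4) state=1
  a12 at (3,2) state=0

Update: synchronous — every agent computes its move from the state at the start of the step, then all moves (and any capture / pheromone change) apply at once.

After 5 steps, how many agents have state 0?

7

t=1: a0@(0,3):0 a1@(2,2):1 a2@(2,3):0 a3@(2,4):0 a4@(1,0):1 a5@(0,1):1 a6@(3,1):1 a7@(2,0):1 a8@(3,0):1 a9@(0,2):0 a10@(1,4):0 a11@(0,4):0 a12@(3,2):0
t=2: (unchanged — steady state)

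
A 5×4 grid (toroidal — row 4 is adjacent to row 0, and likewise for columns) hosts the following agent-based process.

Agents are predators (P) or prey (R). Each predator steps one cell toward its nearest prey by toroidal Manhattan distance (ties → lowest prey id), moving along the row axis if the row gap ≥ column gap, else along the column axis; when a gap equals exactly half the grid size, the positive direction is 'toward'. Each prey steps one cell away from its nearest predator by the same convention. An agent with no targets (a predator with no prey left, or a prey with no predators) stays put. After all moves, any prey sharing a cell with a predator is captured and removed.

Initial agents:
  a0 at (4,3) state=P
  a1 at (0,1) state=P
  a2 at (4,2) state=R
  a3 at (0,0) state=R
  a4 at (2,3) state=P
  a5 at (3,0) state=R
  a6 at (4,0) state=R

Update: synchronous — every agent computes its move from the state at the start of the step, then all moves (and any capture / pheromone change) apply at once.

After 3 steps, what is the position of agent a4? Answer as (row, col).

t=1: a0@(4,2):P a1@(0,0):P a2@(4,1):R a3@(0,3):R a4@(3,3):P a5@(2,0):R a6@(4,1):R
t=2: a0@(4,1):P a1@(0,3):P a2@(4,0):R a3@(0,2):R a4@(4,3):P a5@(3,0):R a6@(4,0):R
t=3: a0@(4,0):P a1@(0,2):P a2@(4,3):R a3@(0,1):R a4@(4,0):P a5@(2,0):R a6@(4,3):R

(4, 0)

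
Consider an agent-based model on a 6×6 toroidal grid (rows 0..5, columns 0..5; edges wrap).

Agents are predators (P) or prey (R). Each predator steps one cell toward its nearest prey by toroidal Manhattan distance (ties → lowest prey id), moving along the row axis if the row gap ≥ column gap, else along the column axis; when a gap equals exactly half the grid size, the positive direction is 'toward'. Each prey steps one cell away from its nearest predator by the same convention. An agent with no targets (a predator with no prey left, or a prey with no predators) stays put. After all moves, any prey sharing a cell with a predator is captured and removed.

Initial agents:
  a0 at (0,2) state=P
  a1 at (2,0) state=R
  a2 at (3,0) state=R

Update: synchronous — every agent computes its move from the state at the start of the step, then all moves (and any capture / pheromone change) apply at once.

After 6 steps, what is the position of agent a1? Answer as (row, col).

(0, 0)

t=1: a0@(1,2):P a1@(3,0):R a2@(2,0):R
t=2: a0@(1,1):P a1@(4,0):R a2@(2,5):R
t=3: a0@(1,0):P a1@(3,0):R a2@(2,4):R
t=4: a0@(2,0):P a1@(4,0):R a2@(2,3):R
t=5: a0@(3,0):P a1@(5,0):R a2@(2,2):R
t=6: a0@(4,0):P a1@(0,0):R a2@(2,3):R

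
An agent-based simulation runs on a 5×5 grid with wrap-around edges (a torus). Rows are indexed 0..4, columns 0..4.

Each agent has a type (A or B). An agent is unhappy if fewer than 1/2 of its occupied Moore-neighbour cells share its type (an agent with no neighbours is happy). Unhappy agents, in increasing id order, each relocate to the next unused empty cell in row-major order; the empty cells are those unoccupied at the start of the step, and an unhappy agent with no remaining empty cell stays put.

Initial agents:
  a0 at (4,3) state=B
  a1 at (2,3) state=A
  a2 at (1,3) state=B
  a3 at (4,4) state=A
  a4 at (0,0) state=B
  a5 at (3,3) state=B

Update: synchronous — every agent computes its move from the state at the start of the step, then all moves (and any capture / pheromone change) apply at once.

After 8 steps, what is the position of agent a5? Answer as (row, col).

t=1: a0@(4,3):B a1@(0,1):A a2@(0,2):B a3@(0,3):A a4@(0,4):B a5@(1,0):B
t=2: a0@(4,3):B a1@(0,0):A a2@(1,1):B a3@(1,2):A a4@(0,4):B a5@(1,0):B
t=3: a0@(4,3):B a1@(0,1):A a2@(0,2):B a3@(0,3):A a4@(0,4):B a5@(1,0):B
t=4: a0@(4,3):B a1@(0,0):A a2@(1,1):B a3@(1,2):A a4@(0,4):B a5@(1,0):B
t=5: a0@(4,3):B a1@(0,1):A a2@(0,2):B a3@(0,3):A a4@(0,4):B a5@(1,0):B
t=6: a0@(4,3):B a1@(0,0):A a2@(1,1):B a3@(1,2):A a4@(0,4):B a5@(1,0):B
t=7: a0@(4,3):B a1@(0,1):A a2@(0,2):B a3@(0,3):A a4@(0,4):B a5@(1,0):B
t=8: a0@(4,3):B a1@(0,0):A a2@(1,1):B a3@(1,2):A a4@(0,4):B a5@(1,0):B

(1, 0)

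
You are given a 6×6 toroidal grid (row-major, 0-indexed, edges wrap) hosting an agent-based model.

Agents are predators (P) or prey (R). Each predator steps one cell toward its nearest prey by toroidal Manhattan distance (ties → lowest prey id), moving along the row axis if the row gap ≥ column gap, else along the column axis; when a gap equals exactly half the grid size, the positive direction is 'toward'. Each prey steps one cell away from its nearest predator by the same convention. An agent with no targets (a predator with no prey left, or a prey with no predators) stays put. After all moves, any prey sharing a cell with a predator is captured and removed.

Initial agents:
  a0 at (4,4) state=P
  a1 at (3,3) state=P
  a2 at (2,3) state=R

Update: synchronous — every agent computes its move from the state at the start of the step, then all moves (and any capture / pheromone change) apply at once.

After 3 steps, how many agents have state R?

1

t=1: a0@(3,4):P a1@(2,3):P a2@(1,3):R
t=2: a0@(2,4):P a1@(1,3):P a2@(0,3):R
t=3: a0@(1,4):P a1@(0,3):P a2@(5,3):R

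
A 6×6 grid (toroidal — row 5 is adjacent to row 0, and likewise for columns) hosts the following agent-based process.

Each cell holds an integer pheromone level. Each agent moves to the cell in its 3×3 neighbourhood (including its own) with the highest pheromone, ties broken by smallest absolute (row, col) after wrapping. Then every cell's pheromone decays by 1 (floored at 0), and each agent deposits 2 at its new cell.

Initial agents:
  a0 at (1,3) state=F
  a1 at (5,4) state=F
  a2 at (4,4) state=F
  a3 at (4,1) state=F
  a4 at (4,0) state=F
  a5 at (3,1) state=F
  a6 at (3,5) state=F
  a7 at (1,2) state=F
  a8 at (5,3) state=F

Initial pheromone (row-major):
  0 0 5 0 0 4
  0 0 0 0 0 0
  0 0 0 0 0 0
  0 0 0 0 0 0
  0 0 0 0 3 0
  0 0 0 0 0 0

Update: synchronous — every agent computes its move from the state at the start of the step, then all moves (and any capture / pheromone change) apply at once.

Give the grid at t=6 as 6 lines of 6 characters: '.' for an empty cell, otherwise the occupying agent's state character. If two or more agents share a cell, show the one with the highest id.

..F..F
......
......
F.....
....F.
......

t=1: a0@(0,2) a1@(0,5) a2@(4,4) a3@(3,0) a4@(3,0) a5@(2,0) a6@(4,4) a7@(0,2) a8@(0,2) | pheromone: 0 0 10 0 0 5 / 0 0 0 0 0 0 / 2 0 0 0 0 0 / 4 0 0 0 0 0 / 0 0 0 0 6 0 / 0 0 0 0 0 0
t=2: a0@(0,2) a1@(0,5) a2@(4,4) a3@(3,0) a4@(3,0) a5@(3,0) a6@(4,4) a7@(0,2) a8@(0,2) | pheromone: 0 0 15 0 0 6 / 0 0 0 0 0 0 / 1 0 0 0 0 0 / 9 0 0 0 0 0 / 0 0 0 0 9 0 / 0 0 0 0 0 0
t=3: a0@(0,2) a1@(0,5) a2@(4,4) a3@(3,0) a4@(3,0) a5@(3,0) a6@(4,4) a7@(0,2) a8@(0,2) | pheromone: 0 0 20 0 0 7 / 0 0 0 0 0 0 / 0 0 0 0 0 0 / 14 0 0 0 0 0 / 0 0 0 0 12 0 / 0 0 0 0 0 0
t=4: a0@(0,2) a1@(0,5) a2@(4,4) a3@(3,0) a4@(3,0) a5@(3,0) a6@(4,4) a7@(0,2) a8@(0,2) | pheromone: 0 0 25 0 0 8 / 0 0 0 0 0 0 / 0 0 0 0 0 0 / 19 0 0 0 0 0 / 0 0 0 0 15 0 / 0 0 0 0 0 0
t=5: a0@(0,2) a1@(0,5) a2@(4,4) a3@(3,0) a4@(3,0) a5@(3,0) a6@(4,4) a7@(0,2) a8@(0,2) | pheromone: 0 0 30 0 0 9 / 0 0 0 0 0 0 / 0 0 0 0 0 0 / 24 0 0 0 0 0 / 0 0 0 0 18 0 / 0 0 0 0 0 0
t=6: a0@(0,2) a1@(0,5) a2@(4,4) a3@(3,0) a4@(3,0) a5@(3,0) a6@(4,4) a7@(0,2) a8@(0,2) | pheromone: 0 0 35 0 0 10 / 0 0 0 0 0 0 / 0 0 0 0 0 0 / 29 0 0 0 0 0 / 0 0 0 0 21 0 / 0 0 0 0 0 0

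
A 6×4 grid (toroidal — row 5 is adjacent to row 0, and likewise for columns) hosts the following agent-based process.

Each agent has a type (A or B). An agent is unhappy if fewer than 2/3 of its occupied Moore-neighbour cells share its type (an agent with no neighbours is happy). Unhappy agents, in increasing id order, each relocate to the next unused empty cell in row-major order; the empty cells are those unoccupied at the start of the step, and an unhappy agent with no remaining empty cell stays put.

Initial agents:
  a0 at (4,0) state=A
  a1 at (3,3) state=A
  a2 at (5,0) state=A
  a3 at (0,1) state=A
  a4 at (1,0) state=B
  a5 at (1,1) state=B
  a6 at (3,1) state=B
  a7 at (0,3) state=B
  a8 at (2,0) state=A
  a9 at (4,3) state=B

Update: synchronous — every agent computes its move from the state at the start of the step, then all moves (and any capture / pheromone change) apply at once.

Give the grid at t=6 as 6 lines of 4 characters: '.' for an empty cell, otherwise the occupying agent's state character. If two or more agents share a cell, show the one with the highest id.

t=1: a0@(0,0):A a1@(3,3):A a2@(0,2):A a3@(1,2):A a4@(1,3):B a5@(2,1):B a6@(2,2):B a7@(2,3):B a8@(3,0):A a9@(3,2):B
t=2: a0@(0,1):A a1@(0,3):A a2@(1,0):A a3@(1,1):A a4@(2,0):B a5@(3,1):B a6@(2,2):B a7@(4,0):B a8@(4,1):A a9@(3,2):B
t=3: a0@(0,1):A a1@(0,3):A a2@(1,0):A a3@(0,0):A a4@(0,2):B a5@(3,1):B a6@(2,2):B a7@(1,2):B a8@(1,3):A a9@(3,2):B
t=4: a0@(1,1):A a1@(2,0):A a2@(1,0):A a3@(0,0):A a4@(2,1):B a5@(3,1):B a6@(2,2):B a7@(2,3):B a8@(3,0):A a9@(3,2):B
t=5: a0@(0,1):A a1@(0,2):A a2@(0,3):A a3@(0,0):A a4@(1,2):B a5@(1,3):B a6@(2,2):B a7@(3,3):B a8@(4,0):A a9@(3,2):B
t=6: a0@(0,1):A a1@(1,0):A a2@(1,1):A a3@(0,0):A a4@(2,0):B a5@(2,1):B a6@(2,2):B a7@(3,3):B a8@(2,3):A a9@(3,2):B

AA..
AA..
BBBA
..BB
....
....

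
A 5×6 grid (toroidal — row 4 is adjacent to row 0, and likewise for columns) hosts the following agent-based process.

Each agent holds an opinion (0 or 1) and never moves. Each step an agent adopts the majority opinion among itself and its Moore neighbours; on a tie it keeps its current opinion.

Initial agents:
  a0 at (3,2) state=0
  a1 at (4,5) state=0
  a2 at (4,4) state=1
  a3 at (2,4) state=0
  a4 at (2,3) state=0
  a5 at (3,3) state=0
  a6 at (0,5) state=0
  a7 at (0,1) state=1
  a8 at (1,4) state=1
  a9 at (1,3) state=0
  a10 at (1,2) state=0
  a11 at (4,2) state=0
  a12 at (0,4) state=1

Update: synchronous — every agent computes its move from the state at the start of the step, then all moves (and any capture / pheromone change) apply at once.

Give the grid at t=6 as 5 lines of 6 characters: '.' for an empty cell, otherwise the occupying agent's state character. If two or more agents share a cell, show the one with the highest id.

.0..00
..000.
...00.
..00..
..0.00

t=1: a0@(3,2):0 a1@(4,5):0 a2@(4,4):0 a3@(2,4):0 a4@(2,3):0 a5@(3,3):0 a6@(0,5):1 a7@(0,1):0 a8@(1,4):0 a9@(1,3):0 a10@(1,2):0 a11@(4,2):0 a12@(0,4):1
t=2: a0@(3,2):0 a1@(4,5):0 a2@(4,4):0 a3@(2,4):0 a4@(2,3):0 a5@(3,3):0 a6@(0,5):0 a7@(0,1):0 a8@(1,4):0 a9@(1,3):0 a10@(1,2):0 a11@(4,2):0 a12@(0,4):0
t=3: (unchanged — steady state)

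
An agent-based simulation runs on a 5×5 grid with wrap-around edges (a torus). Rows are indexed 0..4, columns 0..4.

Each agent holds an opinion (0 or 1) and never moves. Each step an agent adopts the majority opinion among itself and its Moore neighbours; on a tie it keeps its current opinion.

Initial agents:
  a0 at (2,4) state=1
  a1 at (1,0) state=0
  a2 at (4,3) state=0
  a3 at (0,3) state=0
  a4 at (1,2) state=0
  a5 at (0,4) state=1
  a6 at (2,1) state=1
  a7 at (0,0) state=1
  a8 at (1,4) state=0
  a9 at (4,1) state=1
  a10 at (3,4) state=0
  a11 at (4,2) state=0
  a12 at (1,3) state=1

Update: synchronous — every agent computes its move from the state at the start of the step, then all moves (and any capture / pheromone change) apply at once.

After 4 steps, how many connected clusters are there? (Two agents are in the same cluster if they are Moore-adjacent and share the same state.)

t=1: a0@(2,4):0 a1@(1,0):1 a2@(4,3):0 a3@(0,3):0 a4@(1,2):0 a5@(0,4):0 a6@(2,1):0 a7@(0,0):1 a8@(1,4):1 a9@(4,1):1 a10@(3,4):0 a11@(4,2):0 a12@(1,3):1
t=2: a0@(2,4):1 a1@(1,0):1 a2@(4,3):0 a3@(0,3):0 a4@(1,2):0 a5@(0,4):1 a6@(2,1):0 a7@(0,0):1 a8@(1,4):1 a9@(4,1):1 a10@(3,4):0 a11@(4,2):0 a12@(1,3):0
t=3: (unchanged — steady state)

2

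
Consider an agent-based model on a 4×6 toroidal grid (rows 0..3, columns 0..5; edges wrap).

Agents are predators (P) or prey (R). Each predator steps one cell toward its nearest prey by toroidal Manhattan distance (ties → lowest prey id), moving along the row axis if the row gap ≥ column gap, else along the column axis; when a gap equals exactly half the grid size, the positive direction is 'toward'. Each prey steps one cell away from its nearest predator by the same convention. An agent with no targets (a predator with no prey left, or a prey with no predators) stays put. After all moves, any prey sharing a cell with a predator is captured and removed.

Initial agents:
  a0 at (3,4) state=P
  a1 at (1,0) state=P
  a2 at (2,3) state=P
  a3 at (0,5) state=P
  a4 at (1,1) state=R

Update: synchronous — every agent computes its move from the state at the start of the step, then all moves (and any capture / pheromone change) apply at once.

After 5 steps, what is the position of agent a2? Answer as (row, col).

t=1: a0@(3,5):P a1@(1,1):P a2@(2,2):P a3@(0,0):P a4@(1,2):R
t=2: a0@(3,0):P a1@(1,2):P a2@(1,2):P a3@(0,1):P a4@(1,3):R
t=3: a0@(3,1):P a1@(1,3):P a2@(1,3):P a3@(0,2):P a4@(1,4):R
t=4: a0@(3,2):P a1@(1,4):P a2@(1,4):P a3@(0,3):P a4@(1,5):R
t=5: a0@(3,3):P a1@(1,5):P a2@(1,5):P a3@(0,4):P a4@(1,0):R

(1, 5)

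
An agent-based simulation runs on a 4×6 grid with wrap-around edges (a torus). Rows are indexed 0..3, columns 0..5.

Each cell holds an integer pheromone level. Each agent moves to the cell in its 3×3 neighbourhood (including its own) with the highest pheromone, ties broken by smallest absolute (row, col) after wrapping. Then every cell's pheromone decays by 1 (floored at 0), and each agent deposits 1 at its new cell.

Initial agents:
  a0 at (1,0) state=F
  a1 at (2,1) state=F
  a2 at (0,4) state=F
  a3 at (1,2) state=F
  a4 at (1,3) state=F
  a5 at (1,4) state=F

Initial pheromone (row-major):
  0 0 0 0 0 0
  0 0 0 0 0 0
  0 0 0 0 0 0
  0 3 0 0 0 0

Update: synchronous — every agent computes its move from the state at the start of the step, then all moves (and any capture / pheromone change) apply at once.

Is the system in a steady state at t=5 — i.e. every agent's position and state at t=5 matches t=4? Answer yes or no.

t=1: a0@(0,0) a1@(3,1) a2@(0,3) a3@(0,1) a4@(0,2) a5@(0,3) | pheromone: 1 1 1 2 0 0 / 0 0 0 0 0 0 / 0 0 0 0 0 0 / 0 3 0 0 0 0
t=2: a0@(3,1) a1@(3,1) a2@(0,3) a3@(3,1) a4@(3,1) a5@(0,3) | pheromone: 0 0 0 3 0 0 / 0 0 0 0 0 0 / 0 0 0 0 0 0 / 0 6 0 0 0 0
t=3: a0@(3,1) a1@(3,1) a2@(0,3) a3@(3,1) a4@(3,1) a5@(0,3) | pheromone: 0 0 0 4 0 0 / 0 0 0 0 0 0 / 0 0 0 0 0 0 / 0 9 0 0 0 0
t=4: a0@(3,1) a1@(3,1) a2@(0,3) a3@(3,1) a4@(3,1) a5@(0,3) | pheromone: 0 0 0 5 0 0 / 0 0 0 0 0 0 / 0 0 0 0 0 0 / 0 12 0 0 0 0
t=5: a0@(3,1) a1@(3,1) a2@(0,3) a3@(3,1) a4@(3,1) a5@(0,3) | pheromone: 0 0 0 6 0 0 / 0 0 0 0 0 0 / 0 0 0 0 0 0 / 0 15 0 0 0 0

yes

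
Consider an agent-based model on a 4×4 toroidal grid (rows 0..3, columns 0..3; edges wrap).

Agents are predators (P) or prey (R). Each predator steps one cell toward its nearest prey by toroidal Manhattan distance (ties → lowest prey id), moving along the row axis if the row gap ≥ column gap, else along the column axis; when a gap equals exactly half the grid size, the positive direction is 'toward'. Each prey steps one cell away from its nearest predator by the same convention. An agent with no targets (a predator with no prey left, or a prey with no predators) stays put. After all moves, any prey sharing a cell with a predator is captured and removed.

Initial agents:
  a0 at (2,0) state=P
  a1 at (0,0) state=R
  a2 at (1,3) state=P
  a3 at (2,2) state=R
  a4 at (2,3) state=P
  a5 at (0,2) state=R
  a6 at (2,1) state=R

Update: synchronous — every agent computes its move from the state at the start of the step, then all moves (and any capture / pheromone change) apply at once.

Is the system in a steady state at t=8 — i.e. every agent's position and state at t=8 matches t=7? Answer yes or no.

no

t=1: a0@(2,1):P a1@(3,0):R a2@(0,3):P a4@(2,2):P a5@(3,2):R
t=2: a0@(3,1):P a1@(0,0):R a2@(3,3):P a4@(3,2):P a5@(0,2):R
t=3: a0@(0,1):P a1@(1,0):R a2@(0,3):P a4@(0,2):P a5@(1,2):R
t=4: a0@(1,1):P a1@(2,0):R a2@(1,3):P a4@(1,2):P a5@(2,2):R
t=5: a0@(2,1):P a1@(3,0):R a2@(2,3):P a4@(2,2):P a5@(3,2):R
t=6: a0@(3,1):P a1@(0,0):R a2@(3,3):P a4@(3,2):P a5@(0,2):R
t=7: a0@(0,1):P a1@(1,0):R a2@(0,3):P a4@(0,2):P a5@(1,2):R
t=8: a0@(1,1):P a1@(2,0):R a2@(1,3):P a4@(1,2):P a5@(2,2):R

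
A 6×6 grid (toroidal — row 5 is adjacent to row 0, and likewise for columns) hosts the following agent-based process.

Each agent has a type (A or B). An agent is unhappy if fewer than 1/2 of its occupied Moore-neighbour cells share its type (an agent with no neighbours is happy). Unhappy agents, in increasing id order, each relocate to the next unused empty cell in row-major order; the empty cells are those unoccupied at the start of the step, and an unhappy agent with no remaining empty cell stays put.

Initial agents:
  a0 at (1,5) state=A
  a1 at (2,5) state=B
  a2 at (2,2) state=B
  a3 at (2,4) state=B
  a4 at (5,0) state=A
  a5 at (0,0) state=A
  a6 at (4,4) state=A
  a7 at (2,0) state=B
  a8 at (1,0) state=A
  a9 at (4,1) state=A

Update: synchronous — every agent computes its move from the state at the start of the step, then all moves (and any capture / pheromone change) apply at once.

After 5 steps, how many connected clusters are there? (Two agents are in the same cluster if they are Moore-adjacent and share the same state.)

5

t=1: a0@(0,1):A a1@(2,5):B a2@(2,2):B a3@(2,4):B a4@(5,0):A a5@(0,0):A a6@(4,4):A a7@(0,2):B a8@(1,0):A a9@(4,1):A
t=2: a0@(0,1):A a1@(2,5):B a2@(2,2):B a3@(2,4):B a4@(5,0):A a5@(0,0):A a6@(4,4):A a7@(0,3):B a8@(1,0):A a9@(4,1):A
t=3: (unchanged — steady state)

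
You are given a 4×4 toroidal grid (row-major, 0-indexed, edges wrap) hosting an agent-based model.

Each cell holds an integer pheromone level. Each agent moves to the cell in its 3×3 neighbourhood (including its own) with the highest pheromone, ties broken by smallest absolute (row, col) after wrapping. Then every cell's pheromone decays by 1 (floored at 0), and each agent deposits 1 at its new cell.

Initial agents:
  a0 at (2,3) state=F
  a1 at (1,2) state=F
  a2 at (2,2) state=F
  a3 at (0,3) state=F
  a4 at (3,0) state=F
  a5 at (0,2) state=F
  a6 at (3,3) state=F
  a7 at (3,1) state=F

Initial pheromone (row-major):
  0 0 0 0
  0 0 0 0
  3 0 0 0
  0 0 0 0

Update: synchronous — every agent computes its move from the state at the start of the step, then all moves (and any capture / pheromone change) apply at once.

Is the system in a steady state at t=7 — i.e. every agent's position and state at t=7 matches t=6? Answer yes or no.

yes

t=1: a0@(2,0) a1@(0,1) a2@(1,1) a3@(0,0) a4@(2,0) a5@(0,1) a6@(2,0) a7@(2,0) | pheromone: 1 2 0 0 / 0 1 0 0 / 6 0 0 0 / 0 0 0 0
t=2: a0@(2,0) a1@(0,1) a2@(2,0) a3@(0,1) a4@(2,0) a5@(0,1) a6@(2,0) a7@(2,0) | pheromone: 0 4 0 0 / 0 0 0 0 / 10 0 0 0 / 0 0 0 0
t=3: a0@(2,0) a1@(0,1) a2@(2,0) a3@(0,1) a4@(2,0) a5@(0,1) a6@(2,0) a7@(2,0) | pheromone: 0 6 0 0 / 0 0 0 0 / 14 0 0 0 / 0 0 0 0
t=4: a0@(2,0) a1@(0,1) a2@(2,0) a3@(0,1) a4@(2,0) a5@(0,1) a6@(2,0) a7@(2,0) | pheromone: 0 8 0 0 / 0 0 0 0 / 18 0 0 0 / 0 0 0 0
t=5: a0@(2,0) a1@(0,1) a2@(2,0) a3@(0,1) a4@(2,0) a5@(0,1) a6@(2,0) a7@(2,0) | pheromone: 0 10 0 0 / 0 0 0 0 / 22 0 0 0 / 0 0 0 0
t=6: a0@(2,0) a1@(0,1) a2@(2,0) a3@(0,1) a4@(2,0) a5@(0,1) a6@(2,0) a7@(2,0) | pheromone: 0 12 0 0 / 0 0 0 0 / 26 0 0 0 / 0 0 0 0
t=7: a0@(2,0) a1@(0,1) a2@(2,0) a3@(0,1) a4@(2,0) a5@(0,1) a6@(2,0) a7@(2,0) | pheromone: 0 14 0 0 / 0 0 0 0 / 30 0 0 0 / 0 0 0 0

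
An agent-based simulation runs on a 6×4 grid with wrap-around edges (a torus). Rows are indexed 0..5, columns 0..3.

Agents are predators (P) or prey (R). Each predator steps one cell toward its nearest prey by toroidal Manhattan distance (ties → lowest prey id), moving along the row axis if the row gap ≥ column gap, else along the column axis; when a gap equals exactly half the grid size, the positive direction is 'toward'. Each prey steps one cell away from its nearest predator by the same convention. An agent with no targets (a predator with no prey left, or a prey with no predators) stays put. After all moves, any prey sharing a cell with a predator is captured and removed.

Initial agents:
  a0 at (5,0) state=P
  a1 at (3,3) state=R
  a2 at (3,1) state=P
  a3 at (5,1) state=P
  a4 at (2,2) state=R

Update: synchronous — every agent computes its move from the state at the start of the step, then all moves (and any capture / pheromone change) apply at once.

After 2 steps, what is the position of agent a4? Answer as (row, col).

t=1: a0@(4,0):P a2@(3,2):P a3@(4,1):P a4@(1,2):R
t=2: a0@(5,0):P a2@(2,2):P a3@(5,1):P a4@(0,2):R

(0, 2)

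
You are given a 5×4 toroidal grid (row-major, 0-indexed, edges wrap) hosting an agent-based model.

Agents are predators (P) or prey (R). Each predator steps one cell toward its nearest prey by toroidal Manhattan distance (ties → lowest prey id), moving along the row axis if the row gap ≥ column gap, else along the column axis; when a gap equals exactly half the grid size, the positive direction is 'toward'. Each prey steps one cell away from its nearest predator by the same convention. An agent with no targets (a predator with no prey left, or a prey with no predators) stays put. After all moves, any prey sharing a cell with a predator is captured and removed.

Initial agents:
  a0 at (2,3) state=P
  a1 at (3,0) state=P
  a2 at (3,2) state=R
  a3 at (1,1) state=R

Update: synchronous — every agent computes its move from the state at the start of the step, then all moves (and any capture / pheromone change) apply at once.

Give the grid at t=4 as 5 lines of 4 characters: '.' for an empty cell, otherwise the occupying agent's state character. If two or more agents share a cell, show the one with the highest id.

....
.P.P
R.R.
....
....

t=1: a0@(3,3):P a1@(3,1):P a2@(4,2):R a3@(1,0):R
t=2: a0@(4,3):P a1@(4,1):P a2@(0,2):R a3@(0,0):R
t=3: a0@(0,3):P a1@(0,1):P a2@(1,2):R a3@(1,0):R
t=4: a0@(1,3):P a1@(1,1):P a2@(2,2):R a3@(2,0):R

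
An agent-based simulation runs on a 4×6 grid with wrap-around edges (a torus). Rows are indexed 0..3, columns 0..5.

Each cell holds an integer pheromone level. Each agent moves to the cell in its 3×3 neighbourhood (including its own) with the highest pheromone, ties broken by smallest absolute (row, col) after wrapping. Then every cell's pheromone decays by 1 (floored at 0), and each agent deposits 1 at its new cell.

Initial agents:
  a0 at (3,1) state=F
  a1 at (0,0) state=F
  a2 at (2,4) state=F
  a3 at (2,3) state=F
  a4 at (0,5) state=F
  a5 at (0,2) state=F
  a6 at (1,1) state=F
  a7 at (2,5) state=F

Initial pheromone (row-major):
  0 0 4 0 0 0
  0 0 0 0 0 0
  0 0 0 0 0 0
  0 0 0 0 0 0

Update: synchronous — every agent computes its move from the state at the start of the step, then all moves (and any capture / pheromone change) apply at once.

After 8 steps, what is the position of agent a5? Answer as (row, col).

(0, 2)

t=1: a0@(0,2) a1@(0,0) a2@(1,3) a3@(1,2) a4@(0,0) a5@(0,2) a6@(0,2) a7@(1,0) | pheromone: 2 0 6 0 0 0 / 1 0 1 1 0 0 / 0 0 0 0 0 0 / 0 0 0 0 0 0
t=2: a0@(0,2) a1@(0,0) a2@(0,2) a3@(0,2) a4@(0,0) a5@(0,2) a6@(0,2) a7@(0,0) | pheromone: 4 0 10 0 0 0 / 0 0 0 0 0 0 / 0 0 0 0 0 0 / 0 0 0 0 0 0
t=3: a0@(0,2) a1@(0,0) a2@(0,2) a3@(0,2) a4@(0,0) a5@(0,2) a6@(0,2) a7@(0,0) | pheromone: 6 0 14 0 0 0 / 0 0 0 0 0 0 / 0 0 0 0 0 0 / 0 0 0 0 0 0
t=4: a0@(0,2) a1@(0,0) a2@(0,2) a3@(0,2) a4@(0,0) a5@(0,2) a6@(0,2) a7@(0,0) | pheromone: 8 0 18 0 0 0 / 0 0 0 0 0 0 / 0 0 0 0 0 0 / 0 0 0 0 0 0
t=5: a0@(0,2) a1@(0,0) a2@(0,2) a3@(0,2) a4@(0,0) a5@(0,2) a6@(0,2) a7@(0,0) | pheromone: 10 0 22 0 0 0 / 0 0 0 0 0 0 / 0 0 0 0 0 0 / 0 0 0 0 0 0
t=6: a0@(0,2) a1@(0,0) a2@(0,2) a3@(0,2) a4@(0,0) a5@(0,2) a6@(0,2) a7@(0,0) | pheromone: 12 0 26 0 0 0 / 0 0 0 0 0 0 / 0 0 0 0 0 0 / 0 0 0 0 0 0
t=7: a0@(0,2) a1@(0,0) a2@(0,2) a3@(0,2) a4@(0,0) a5@(0,2) a6@(0,2) a7@(0,0) | pheromone: 14 0 30 0 0 0 / 0 0 0 0 0 0 / 0 0 0 0 0 0 / 0 0 0 0 0 0
t=8: a0@(0,2) a1@(0,0) a2@(0,2) a3@(0,2) a4@(0,0) a5@(0,2) a6@(0,2) a7@(0,0) | pheromone: 16 0 34 0 0 0 / 0 0 0 0 0 0 / 0 0 0 0 0 0 / 0 0 0 0 0 0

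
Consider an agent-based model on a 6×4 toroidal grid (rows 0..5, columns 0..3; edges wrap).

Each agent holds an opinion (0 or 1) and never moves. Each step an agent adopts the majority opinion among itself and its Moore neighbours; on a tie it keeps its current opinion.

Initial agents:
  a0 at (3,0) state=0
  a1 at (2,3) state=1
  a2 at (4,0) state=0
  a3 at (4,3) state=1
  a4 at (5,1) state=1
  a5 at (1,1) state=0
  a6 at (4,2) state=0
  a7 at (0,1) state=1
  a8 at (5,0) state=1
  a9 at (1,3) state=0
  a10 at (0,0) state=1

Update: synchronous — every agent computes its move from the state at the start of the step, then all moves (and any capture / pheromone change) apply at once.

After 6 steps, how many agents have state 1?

9

t=1: a0@(3,0):0 a1@(2,3):0 a2@(4,0):1 a3@(4,3):0 a4@(5,1):1 a5@(1,1):1 a6@(4,2):1 a7@(0,1):1 a8@(5,0):1 a9@(1,3):1 a10@(0,0):1
t=2: a0@(3,0):0 a1@(2,3):0 a2@(4,0):1 a3@(4,3):1 a4@(5,1):1 a5@(1,1):1 a6@(4,2):1 a7@(0,1):1 a8@(5,0):1 a9@(1,3):1 a10@(0,0):1
t=3: (unchanged — steady state)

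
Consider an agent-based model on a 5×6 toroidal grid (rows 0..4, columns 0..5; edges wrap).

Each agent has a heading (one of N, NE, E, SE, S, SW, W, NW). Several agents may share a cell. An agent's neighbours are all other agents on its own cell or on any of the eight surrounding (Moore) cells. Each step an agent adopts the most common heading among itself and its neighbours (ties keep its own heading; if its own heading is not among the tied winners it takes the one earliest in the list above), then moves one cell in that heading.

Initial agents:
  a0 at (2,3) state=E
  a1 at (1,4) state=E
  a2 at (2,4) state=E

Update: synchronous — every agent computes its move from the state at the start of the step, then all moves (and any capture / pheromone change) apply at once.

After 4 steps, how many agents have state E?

3

t=1: a0@(2,4):E a1@(1,5):E a2@(2,5):E
t=2: a0@(2,5):E a1@(1,0):E a2@(2,0):E
t=3: a0@(2,0):E a1@(1,1):E a2@(2,1):E
t=4: a0@(2,1):E a1@(1,2):E a2@(2,2):E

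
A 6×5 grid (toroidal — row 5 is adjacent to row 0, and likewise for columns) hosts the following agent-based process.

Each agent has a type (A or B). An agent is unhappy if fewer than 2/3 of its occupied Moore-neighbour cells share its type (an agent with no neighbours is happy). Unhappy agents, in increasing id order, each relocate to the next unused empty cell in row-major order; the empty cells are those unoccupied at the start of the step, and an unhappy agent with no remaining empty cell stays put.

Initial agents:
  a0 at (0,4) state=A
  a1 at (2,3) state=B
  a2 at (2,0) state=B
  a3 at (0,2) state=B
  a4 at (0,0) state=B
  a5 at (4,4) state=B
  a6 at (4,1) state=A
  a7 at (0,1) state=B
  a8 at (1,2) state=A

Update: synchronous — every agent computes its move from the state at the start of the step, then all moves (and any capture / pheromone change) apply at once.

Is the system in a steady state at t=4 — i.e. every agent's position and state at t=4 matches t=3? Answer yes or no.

no

t=1: a0@(0,3):A a1@(1,0):B a2@(2,0):B a3@(1,1):B a4@(1,3):B a5@(4,4):B a6@(4,1):A a7@(0,1):B a8@(1,4):A
t=2: a0@(0,0):A a1@(1,0):B a2@(2,0):B a3@(1,1):B a4@(0,2):B a5@(4,4):B a6@(4,1):A a7@(0,1):B a8@(0,4):A
t=3: a0@(0,3):A a1@(1,2):B a2@(2,0):B a3@(1,1):B a4@(0,2):B a5@(4,4):B a6@(4,1):A a7@(0,1):B a8@(1,3):A
t=4: a0@(0,0):A a1@(0,4):B a2@(2,0):B a3@(1,1):B a4@(1,0):B a5@(4,4):B a6@(4,1):A a7@(0,1):B a8@(1,4):A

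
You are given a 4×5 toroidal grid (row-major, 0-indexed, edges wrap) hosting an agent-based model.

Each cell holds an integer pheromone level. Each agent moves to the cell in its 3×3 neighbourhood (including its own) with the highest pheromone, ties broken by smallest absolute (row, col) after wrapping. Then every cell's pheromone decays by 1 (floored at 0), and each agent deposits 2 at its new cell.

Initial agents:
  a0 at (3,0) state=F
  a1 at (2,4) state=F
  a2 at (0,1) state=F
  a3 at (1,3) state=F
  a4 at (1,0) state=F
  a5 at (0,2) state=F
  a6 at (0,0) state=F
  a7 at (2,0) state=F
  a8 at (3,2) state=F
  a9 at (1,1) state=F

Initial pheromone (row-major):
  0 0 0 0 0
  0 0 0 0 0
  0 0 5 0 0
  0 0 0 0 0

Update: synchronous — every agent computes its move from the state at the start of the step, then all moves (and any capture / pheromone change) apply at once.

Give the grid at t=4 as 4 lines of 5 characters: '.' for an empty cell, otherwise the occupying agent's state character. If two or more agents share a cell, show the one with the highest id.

F....
.....
..F..
.....

t=1: a0@(0,0) a1@(1,0) a2@(0,0) a3@(2,2) a4@(0,0) a5@(0,1) a6@(0,0) a7@(1,0) a8@(2,2) a9@(2,2) | pheromone: 8 2 0 0 0 / 4 0 0 0 0 / 0 0 10 0 0 / 0 0 0 0 0
t=2: a0@(0,0) a1@(0,0) a2@(0,0) a3@(2,2) a4@(0,0) a5@(0,0) a6@(0,0) a7@(0,0) a8@(2,2) a9@(2,2) | pheromone: 21 1 0 0 0 / 3 0 0 0 0 / 0 0 15 0 0 / 0 0 0 0 0
t=3: a0@(0,0) a1@(0,0) a2@(0,0) a3@(2,2) a4@(0,0) a5@(0,0) a6@(0,0) a7@(0,0) a8@(2,2) a9@(2,2) | pheromone: 34 0 0 0 0 / 2 0 0 0 0 / 0 0 20 0 0 / 0 0 0 0 0
t=4: a0@(0,0) a1@(0,0) a2@(0,0) a3@(2,2) a4@(0,0) a5@(0,0) a6@(0,0) a7@(0,0) a8@(2,2) a9@(2,2) | pheromone: 47 0 0 0 0 / 1 0 0 0 0 / 0 0 25 0 0 / 0 0 0 0 0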